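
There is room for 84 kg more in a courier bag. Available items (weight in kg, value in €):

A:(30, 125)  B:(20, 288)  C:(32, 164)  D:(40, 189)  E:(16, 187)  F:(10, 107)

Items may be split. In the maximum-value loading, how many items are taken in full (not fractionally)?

4

Greedy by value/weight ratio, highest first.
Order: B (288/20=14.40) > E (187/16=11.69) > F (107/10=10.70) > C (164/32=5.12) > D (189/40=4.72) > A (125/30=4.17)
Fill: take B (20 @ 288) → take E (16 @ 187) → take F (10 @ 107) → take C (32 @ 164) → take 6/40 of D → 28.35; 84/84 used.
4 item(s) taken whole; one partial (take 6/40 of D).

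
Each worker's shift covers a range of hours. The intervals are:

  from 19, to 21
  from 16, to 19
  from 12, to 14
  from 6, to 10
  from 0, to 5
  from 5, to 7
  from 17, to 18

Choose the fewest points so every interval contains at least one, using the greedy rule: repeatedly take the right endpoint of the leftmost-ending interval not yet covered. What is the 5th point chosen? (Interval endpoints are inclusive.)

21

Process intervals by earliest right end; each time one isn't hit yet, stab at its right endpoint.
By right end: [0,5]  [5,7]  [6,10]  [12,14]  [17,18]  [16,19]  [19,21]
[0,5] uncovered → point at 5; [6,10] uncovered → point at 10; [12,14] uncovered → point at 14; [17,18] uncovered → point at 18; [19,21] uncovered → point at 21.
Points: 5, 10, 14, 18, 21 (5 total).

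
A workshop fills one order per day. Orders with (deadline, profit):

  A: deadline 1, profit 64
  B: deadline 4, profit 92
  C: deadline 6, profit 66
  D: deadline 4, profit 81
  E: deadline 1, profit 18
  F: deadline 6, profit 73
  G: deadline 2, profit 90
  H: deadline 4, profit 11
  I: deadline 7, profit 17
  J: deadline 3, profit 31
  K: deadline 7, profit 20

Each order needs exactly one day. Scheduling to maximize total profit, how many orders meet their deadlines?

7

Take jobs in profit order; each goes to the latest open slot no later than its deadline.
Profit order: B=92 G=90 D=81 F=73 C=66 A=64 J=31 K=20 E=18 I=17 H=11
Assign: B→slot 4, G→slot 2, D→slot 3, F→slot 6, C→slot 5, A→slot 1, J skipped, K→slot 7, E skipped, I skipped, H skipped.
Slots: [1:A] [2:G] [3:D] [4:B] [5:C] [6:F] [7:K]
7 of 11 scheduled.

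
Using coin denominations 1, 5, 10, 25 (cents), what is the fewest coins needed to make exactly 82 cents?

6

82 = 3×25 + 1×5 + 2×1
Total coins = 3 + 1 + 2 = 6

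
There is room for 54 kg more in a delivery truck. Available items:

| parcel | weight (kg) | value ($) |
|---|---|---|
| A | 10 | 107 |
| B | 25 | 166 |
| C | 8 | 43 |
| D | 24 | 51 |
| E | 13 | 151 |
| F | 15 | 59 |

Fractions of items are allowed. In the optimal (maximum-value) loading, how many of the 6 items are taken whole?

Sort by value per unit weight and fill in that order.
Ratios (sorted): E 11.62, A 10.70, B 6.64, C 5.38, F 3.93, D 2.12
take E (13 @ 151); take A (10 @ 107); take B (25 @ 166); take 6/8 of C → 32.25. Capacity used 54/54.
3 item(s) taken whole; one partial (take 6/8 of C).

3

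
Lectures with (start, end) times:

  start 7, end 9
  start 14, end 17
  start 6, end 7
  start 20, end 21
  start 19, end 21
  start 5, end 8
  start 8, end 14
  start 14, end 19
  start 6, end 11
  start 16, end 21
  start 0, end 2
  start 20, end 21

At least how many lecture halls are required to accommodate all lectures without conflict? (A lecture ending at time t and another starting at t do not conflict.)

4

Count concurrent intervals with a sweep; the peak is the room count.
Events (time:±→running): 0:+→1 2:-→0 5:+→1 6:+→2 6:+→3 7:-→2 7:+→3 8:-→2 8:+→3 9:-→2 11:-→1 14:-→0 14:+→1 14:+→2 16:+→3 17:-→2 19:-→1 19:+→2 20:+→3 20:+→4 … peak 4.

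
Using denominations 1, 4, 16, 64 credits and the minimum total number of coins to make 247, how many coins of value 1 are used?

247 = 3×64 + 3×16 + 1×4 + 3×1
Count of 1: 3

3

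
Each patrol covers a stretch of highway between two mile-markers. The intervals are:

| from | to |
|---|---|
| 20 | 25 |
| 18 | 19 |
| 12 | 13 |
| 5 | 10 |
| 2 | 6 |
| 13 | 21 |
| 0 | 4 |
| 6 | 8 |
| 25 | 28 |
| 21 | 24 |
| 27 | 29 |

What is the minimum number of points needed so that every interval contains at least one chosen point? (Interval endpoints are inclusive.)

6

By right end: [0,4]  [2,6]  [6,8]  [5,10]  [12,13]  [18,19]  [13,21]  [21,24]  [20,25]  [25,28]  [27,29]
[0,4] uncovered → point at 4; [6,8] uncovered → point at 8; [12,13] uncovered → point at 13; [18,19] uncovered → point at 19; [21,24] uncovered → point at 24; [25,28] uncovered → point at 28.
Points: 4, 8, 13, 19, 24, 28 (6 total).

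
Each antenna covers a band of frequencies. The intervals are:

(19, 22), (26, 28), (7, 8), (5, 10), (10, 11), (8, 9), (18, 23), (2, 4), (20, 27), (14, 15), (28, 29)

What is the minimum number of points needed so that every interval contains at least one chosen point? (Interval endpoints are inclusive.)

By right end: [2,4]  [7,8]  [8,9]  [5,10]  [10,11]  [14,15]  [19,22]  [18,23]  [20,27]  [26,28]  [28,29]
[2,4] uncovered → point at 4; [7,8] uncovered → point at 8; [10,11] uncovered → point at 11; [14,15] uncovered → point at 15; [19,22] uncovered → point at 22; [26,28] uncovered → point at 28.
Points: 4, 8, 11, 15, 22, 28 (6 total).

6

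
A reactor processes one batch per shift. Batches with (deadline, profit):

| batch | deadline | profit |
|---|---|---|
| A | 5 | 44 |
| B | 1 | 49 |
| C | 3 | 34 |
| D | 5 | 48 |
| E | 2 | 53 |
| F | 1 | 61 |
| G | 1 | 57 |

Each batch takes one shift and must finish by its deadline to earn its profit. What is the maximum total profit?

Take jobs in profit order; each goes to the latest open slot no later than its deadline.
By profit: F(d1,61), G(d1,57), E(d2,53), B(d1,49), D(d5,48), A(d5,44), C(d3,34)
F→slot 1; G skipped; E→slot 2; B skipped; D→slot 5; A→slot 4; C→slot 3.
Profit = 61 + 53 + 34 + 44 + 48 = 240

240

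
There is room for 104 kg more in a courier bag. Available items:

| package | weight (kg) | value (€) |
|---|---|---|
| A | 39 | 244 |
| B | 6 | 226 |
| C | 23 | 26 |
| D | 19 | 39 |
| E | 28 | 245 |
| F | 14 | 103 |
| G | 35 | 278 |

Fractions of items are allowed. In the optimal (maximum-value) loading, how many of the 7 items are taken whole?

4

Ratios (sorted): B 37.67, E 8.75, G 7.94, F 7.36, A 6.26, D 2.05, C 1.13
take B (6 @ 226); take E (28 @ 245); take G (35 @ 278); take F (14 @ 103); take 21/39 of A → 131.38. Capacity used 104/104.
4 item(s) taken whole; one partial (take 21/39 of A).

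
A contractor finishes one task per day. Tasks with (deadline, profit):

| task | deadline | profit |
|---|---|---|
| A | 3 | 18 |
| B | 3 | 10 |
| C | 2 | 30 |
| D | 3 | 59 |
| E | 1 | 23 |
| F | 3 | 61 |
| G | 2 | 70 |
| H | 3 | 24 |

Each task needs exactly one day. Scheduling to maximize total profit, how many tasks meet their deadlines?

3

Profit order: G=70 F=61 D=59 C=30 H=24 E=23 A=18 B=10
Assign: G→slot 2, F→slot 3, D→slot 1, C skipped, H skipped, E skipped, A skipped, B skipped.
Slots: [1:D] [2:G] [3:F]
3 of 8 scheduled.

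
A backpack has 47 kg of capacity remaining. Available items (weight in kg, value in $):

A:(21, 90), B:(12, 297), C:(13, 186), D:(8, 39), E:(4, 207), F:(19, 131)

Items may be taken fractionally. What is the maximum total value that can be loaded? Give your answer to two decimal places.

814.11

Ratios (sorted): E 51.75, B 24.75, C 14.31, F 6.89, D 4.88, A 4.29
take E (4 @ 207); take B (12 @ 297); take C (13 @ 186); take 18/19 of F → 124.11. Capacity used 47/47.
Total value = 814.11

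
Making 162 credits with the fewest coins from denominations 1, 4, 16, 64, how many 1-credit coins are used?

2

162 − 2×64→34 − 2×16→2 − 2×1→0
Count of 1: 2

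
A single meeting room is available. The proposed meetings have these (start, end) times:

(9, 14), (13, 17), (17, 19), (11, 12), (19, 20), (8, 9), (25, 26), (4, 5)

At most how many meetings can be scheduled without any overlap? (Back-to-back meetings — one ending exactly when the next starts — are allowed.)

Greedy by earliest finish: after sorting by end time, pick each interval compatible with the last pick.
By end time: (4,5), (8,9), (11,12), (9,14), (13,17), (17,19), (19,20), (25,26).
Pick (4,5); next start ≥ 5 → (8,9); next start ≥ 9 → (11,12); next start ≥ 12 → (13,17); next start ≥ 17 → (17,19); next start ≥ 19 → (19,20); next start ≥ 20 → (25,26).
Selected 7 meetings.

7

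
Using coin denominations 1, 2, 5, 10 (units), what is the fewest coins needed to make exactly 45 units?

5

Use the largest denomination that fits, subtract, and repeat.
45 = 4×10 + 1×5
Total coins = 4 + 1 = 5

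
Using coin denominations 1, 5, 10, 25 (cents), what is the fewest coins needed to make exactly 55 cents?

Greedy: take as many of the largest coin as possible, then repeat with the remainder.
55 = 2×25 + 1×5
Total coins = 2 + 1 = 3

3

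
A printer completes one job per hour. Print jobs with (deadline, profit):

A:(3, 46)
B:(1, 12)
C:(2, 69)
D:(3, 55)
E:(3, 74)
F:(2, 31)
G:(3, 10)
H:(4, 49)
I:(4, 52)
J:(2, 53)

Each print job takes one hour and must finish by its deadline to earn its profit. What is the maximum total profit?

Sort by profit descending; place each in the latest free slot ≤ its deadline.
Profit order: E=74 C=69 D=55 J=53 I=52 H=49 A=46 F=31 B=12 G=10
Assign: E→slot 3, C→slot 2, D→slot 1, J skipped, I→slot 4, H skipped, A skipped, F skipped, B skipped, G skipped.
Slots: [1:D] [2:C] [3:E] [4:I]
Profit = 55 + 69 + 74 + 52 = 250

250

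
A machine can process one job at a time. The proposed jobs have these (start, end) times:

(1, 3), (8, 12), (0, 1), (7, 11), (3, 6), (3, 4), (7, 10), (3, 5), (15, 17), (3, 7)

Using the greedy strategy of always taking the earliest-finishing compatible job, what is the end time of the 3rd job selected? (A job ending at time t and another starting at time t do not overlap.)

4

Sort by end time and greedily take each interval whose start is ≥ the last chosen end.
Sorted by end: (0,1)  (1,3)  (3,4)  (3,5)  (3,6)  (3,7)  (7,10)  (7,11)  (8,12)  (15,17)
take (0,1); take (1,3); take (3,4); skip (3,5); skip (3,6); skip (3,7); take (7,10); skip (7,11); skip (8,12); take (15,17).
Selected: (0,1) (1,3) (3,4) (7,10) (15,17)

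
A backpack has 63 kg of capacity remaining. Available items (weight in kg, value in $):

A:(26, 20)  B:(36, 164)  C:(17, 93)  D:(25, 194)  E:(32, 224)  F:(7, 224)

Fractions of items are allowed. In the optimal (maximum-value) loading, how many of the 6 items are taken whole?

2

Sort by value per unit weight and fill in that order.
Ratios (sorted): F 32.00, D 7.76, E 7.00, C 5.47, B 4.56, A 0.77
take F (7 @ 224); take D (25 @ 194); take 31/32 of E → 217.00. Capacity used 63/63.
2 item(s) taken whole; one partial (take 31/32 of E).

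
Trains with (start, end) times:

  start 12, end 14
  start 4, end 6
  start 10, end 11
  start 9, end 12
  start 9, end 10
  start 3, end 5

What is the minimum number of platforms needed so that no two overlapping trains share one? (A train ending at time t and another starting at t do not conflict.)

Count concurrent intervals with a sweep; the peak is the room count.
Events (time:±→running): 3:+→1 4:+→2 … peak 2.

2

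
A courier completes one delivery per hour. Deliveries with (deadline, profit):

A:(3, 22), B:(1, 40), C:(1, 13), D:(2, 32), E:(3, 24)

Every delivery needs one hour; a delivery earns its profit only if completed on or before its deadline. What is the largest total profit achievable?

96

Take jobs in profit order; each goes to the latest open slot no later than its deadline.
By profit: B(d1,40), D(d2,32), E(d3,24), A(d3,22), C(d1,13)
B→slot 1; D→slot 2; E→slot 3; A skipped; C skipped.
Profit = 40 + 32 + 24 = 96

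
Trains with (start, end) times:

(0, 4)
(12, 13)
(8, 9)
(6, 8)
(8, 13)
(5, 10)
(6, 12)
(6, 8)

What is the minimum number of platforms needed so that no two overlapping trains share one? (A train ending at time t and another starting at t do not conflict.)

4

Count concurrent intervals with a sweep; the peak is the room count.
Events (time:±→running): 0:+→1 4:-→0 5:+→1 6:+→2 6:+→3 6:+→4 … peak 4.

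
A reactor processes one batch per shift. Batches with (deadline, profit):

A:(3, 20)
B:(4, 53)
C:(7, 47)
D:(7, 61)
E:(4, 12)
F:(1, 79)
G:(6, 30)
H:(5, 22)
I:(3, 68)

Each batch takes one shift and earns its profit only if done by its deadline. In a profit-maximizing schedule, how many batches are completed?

By profit: F(d1,79), I(d3,68), D(d7,61), B(d4,53), C(d7,47), G(d6,30), H(d5,22), A(d3,20), E(d4,12)
F→slot 1; I→slot 3; D→slot 7; B→slot 4; C→slot 6; G→slot 5; H→slot 2; A skipped; E skipped.
7 of 9 scheduled.

7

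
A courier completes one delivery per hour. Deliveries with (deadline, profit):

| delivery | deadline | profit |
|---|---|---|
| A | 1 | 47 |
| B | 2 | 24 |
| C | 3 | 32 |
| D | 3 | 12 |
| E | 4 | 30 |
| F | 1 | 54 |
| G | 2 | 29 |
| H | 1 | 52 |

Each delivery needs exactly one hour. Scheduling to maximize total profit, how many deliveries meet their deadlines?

Sort by profit descending; place each in the latest free slot ≤ its deadline.
Profit order: F=54 H=52 A=47 C=32 E=30 G=29 B=24 D=12
Assign: F→slot 1, H skipped, A skipped, C→slot 3, E→slot 4, G→slot 2, B skipped, D skipped.
Slots: [1:F] [2:G] [3:C] [4:E]
4 of 8 scheduled.

4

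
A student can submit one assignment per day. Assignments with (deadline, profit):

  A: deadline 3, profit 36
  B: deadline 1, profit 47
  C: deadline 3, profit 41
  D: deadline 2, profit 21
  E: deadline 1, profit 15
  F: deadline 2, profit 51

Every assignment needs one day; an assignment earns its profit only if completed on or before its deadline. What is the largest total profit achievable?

139

By profit: F(d2,51), B(d1,47), C(d3,41), A(d3,36), D(d2,21), E(d1,15)
F→slot 2; B→slot 1; C→slot 3; A skipped; D skipped; E skipped.
Profit = 47 + 51 + 41 = 139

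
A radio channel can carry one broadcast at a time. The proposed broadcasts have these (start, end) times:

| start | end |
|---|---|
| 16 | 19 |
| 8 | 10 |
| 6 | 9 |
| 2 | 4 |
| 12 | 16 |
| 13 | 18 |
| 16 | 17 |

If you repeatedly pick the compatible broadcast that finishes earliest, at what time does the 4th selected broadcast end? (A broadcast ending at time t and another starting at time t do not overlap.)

Greedy by earliest finish: after sorting by end time, pick each interval compatible with the last pick.
Sorted by end: (2,4)  (6,9)  (8,10)  (12,16)  (16,17)  (13,18)  (16,19)
take (2,4); take (6,9); take (12,16); take (16,17).
Selected: (2,4) (6,9) (12,16) (16,17)

17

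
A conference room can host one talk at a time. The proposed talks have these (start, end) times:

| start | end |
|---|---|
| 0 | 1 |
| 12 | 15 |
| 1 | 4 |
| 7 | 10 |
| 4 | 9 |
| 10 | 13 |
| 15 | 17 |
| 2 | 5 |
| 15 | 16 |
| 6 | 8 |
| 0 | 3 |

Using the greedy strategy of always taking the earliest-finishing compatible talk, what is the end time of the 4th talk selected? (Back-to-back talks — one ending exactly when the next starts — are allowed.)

Sort by end time and greedily take each interval whose start is ≥ the last chosen end.
By end time: (0,1), (0,3), (1,4), (2,5), (6,8), (4,9), (7,10), (10,13), (12,15), (15,16), (15,17).
Pick (0,1); next start ≥ 1 → (1,4); next start ≥ 4 → (6,8); next start ≥ 8 → (10,13); next start ≥ 13 → (15,16).
Selected: (0,1) (1,4) (6,8) (10,13) (15,16)

13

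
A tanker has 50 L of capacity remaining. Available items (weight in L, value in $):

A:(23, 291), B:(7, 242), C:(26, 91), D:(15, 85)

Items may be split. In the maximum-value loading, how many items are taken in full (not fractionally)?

Sort by value per unit weight and fill in that order.
Ratios (sorted): B 34.57, A 12.65, D 5.67, C 3.50
take B (7 @ 242); take A (23 @ 291); take D (15 @ 85); take 5/26 of C → 17.50. Capacity used 50/50.
3 item(s) taken whole; one partial (take 5/26 of C).

3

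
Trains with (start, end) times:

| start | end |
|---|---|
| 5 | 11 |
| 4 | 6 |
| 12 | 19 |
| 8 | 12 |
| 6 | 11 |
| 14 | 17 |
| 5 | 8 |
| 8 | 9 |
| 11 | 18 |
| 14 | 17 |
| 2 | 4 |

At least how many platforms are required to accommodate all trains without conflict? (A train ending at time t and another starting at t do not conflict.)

4

Count concurrent intervals with a sweep; the peak is the room count.
starts: [2, 4, 5, 5, 6, 8, 8, 11, 12, 14, 14]
ends:   [4, 6, 8, 9, 11, 11, 12, 17, 17, 18, 19]
s2→1 e4→0 s4→1 s5→2 s5→3 e6→2 s6→3 e8→2 s8→3 s8→4  — peak 4.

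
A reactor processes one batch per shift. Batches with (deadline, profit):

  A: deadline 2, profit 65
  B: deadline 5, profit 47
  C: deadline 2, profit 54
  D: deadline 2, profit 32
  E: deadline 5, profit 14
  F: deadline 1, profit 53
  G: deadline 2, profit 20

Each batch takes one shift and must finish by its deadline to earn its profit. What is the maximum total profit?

Profit order: A=65 C=54 F=53 B=47 D=32 G=20 E=14
Assign: A→slot 2, C→slot 1, F skipped, B→slot 5, D skipped, G skipped, E→slot 4.
Slots: [1:C] [2:A] [4:E] [5:B]
Profit = 54 + 65 + 14 + 47 = 180

180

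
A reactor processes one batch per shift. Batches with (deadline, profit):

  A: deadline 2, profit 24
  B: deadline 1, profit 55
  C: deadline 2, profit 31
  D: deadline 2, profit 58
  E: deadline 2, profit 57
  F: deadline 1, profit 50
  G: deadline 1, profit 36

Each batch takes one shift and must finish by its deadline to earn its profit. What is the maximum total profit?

Profit order: D=58 E=57 B=55 F=50 G=36 C=31 A=24
Assign: D→slot 2, E→slot 1, B skipped, F skipped, G skipped, C skipped, A skipped.
Slots: [1:E] [2:D]
Profit = 57 + 58 = 115

115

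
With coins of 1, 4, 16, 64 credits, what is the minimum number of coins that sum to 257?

Use the largest denomination that fits, subtract, and repeat.
257 − 4×64→1 − 1×1→0
Total coins = 4 + 1 = 5

5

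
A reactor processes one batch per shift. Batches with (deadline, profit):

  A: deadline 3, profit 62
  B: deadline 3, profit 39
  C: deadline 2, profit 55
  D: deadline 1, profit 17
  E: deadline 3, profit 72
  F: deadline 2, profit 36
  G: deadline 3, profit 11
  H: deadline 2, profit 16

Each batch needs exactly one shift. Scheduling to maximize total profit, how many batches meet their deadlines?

By profit: E(d3,72), A(d3,62), C(d2,55), B(d3,39), F(d2,36), D(d1,17), H(d2,16), G(d3,11)
E→slot 3; A→slot 2; C→slot 1; B skipped; F skipped; D skipped; H skipped; G skipped.
3 of 8 scheduled.

3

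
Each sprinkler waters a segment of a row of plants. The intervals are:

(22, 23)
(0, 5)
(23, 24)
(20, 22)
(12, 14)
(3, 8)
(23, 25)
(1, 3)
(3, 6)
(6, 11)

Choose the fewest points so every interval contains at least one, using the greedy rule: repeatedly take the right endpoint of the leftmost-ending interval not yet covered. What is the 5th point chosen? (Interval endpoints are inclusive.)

Sorted: [1,3] [0,5] [3,6] [3,8] [6,11] [12,14] [20,22] [22,23] [23,24] [23,25]
{[1,3],[0,5],[3,6],[3,8]} hit by 3; {[6,11]} hit by 11; {[12,14]} hit by 14; {[20,22],[22,23]} hit by 22; {[23,24],[23,25]} hit by 24.
Points: 3, 11, 14, 22, 24 (5 total).

24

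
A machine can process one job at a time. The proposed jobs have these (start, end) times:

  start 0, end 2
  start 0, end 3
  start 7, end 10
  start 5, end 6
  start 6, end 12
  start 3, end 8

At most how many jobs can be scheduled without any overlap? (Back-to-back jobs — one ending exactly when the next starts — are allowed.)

3

Sort by end time and greedily take each interval whose start is ≥ the last chosen end.
By end time: (0,2), (0,3), (5,6), (3,8), (7,10), (6,12).
Pick (0,2); next start ≥ 2 → (5,6); next start ≥ 6 → (7,10).
Selected 3 jobs.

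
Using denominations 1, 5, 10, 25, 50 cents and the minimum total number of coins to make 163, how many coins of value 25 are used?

0

163 = 3×50 + 1×10 + 3×1
Count of 25: 0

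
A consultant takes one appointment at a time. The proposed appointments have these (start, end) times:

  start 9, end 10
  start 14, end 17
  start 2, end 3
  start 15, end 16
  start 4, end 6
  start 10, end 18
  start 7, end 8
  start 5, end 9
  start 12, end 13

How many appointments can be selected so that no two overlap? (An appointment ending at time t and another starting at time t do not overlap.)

Sort by end time and greedily take each interval whose start is ≥ the last chosen end.
By end time: (2,3), (4,6), (7,8), (5,9), (9,10), (12,13), (15,16), (14,17), (10,18).
Pick (2,3); next start ≥ 3 → (4,6); next start ≥ 6 → (7,8); next start ≥ 8 → (9,10); next start ≥ 10 → (12,13); next start ≥ 13 → (15,16).
Selected 6 appointments.

6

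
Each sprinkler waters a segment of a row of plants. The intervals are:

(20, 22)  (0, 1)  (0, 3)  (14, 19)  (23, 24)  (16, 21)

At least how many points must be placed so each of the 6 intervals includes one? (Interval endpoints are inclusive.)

4

Process intervals by earliest right end; each time one isn't hit yet, stab at its right endpoint.
Sorted: [0,1] [0,3] [14,19] [16,21] [20,22] [23,24]
{[0,1],[0,3]} hit by 1; {[14,19],[16,21]} hit by 19; {[20,22]} hit by 22; {[23,24]} hit by 24.
Points: 1, 19, 22, 24 (4 total).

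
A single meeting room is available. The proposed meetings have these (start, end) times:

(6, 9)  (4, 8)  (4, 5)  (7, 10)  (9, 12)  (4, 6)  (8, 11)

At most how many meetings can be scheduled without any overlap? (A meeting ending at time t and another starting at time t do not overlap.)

3

By end time: (4,5), (4,6), (4,8), (6,9), (7,10), (8,11), (9,12).
Pick (4,5); next start ≥ 5 → (6,9); next start ≥ 9 → (9,12).
Selected 3 meetings.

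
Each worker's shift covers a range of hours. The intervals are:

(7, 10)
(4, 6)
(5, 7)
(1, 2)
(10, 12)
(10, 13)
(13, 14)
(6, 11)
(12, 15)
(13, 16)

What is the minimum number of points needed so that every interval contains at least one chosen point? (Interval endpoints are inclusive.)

Sorted: [1,2] [4,6] [5,7] [7,10] [6,11] [10,12] [10,13] [13,14] [12,15] [13,16]
{[1,2]} hit by 2; {[4,6],[5,7]} hit by 6; {[7,10],[6,11],[10,12],[10,13]} hit by 10; {[13,14],[12,15],[13,16]} hit by 14.
Points: 2, 6, 10, 14 (4 total).

4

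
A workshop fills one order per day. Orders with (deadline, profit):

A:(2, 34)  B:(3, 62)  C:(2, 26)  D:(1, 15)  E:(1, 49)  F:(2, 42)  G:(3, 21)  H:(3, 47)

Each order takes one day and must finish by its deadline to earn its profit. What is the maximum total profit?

By profit: B(d3,62), E(d1,49), H(d3,47), F(d2,42), A(d2,34), C(d2,26), G(d3,21), D(d1,15)
B→slot 3; E→slot 1; H→slot 2; F skipped; A skipped; C skipped; G skipped; D skipped.
Profit = 49 + 47 + 62 = 158

158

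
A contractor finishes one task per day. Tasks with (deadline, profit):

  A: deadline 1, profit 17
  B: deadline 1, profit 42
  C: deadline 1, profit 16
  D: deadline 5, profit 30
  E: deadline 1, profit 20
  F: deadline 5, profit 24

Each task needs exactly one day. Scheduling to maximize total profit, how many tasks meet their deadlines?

Sort by profit descending; place each in the latest free slot ≤ its deadline.
By profit: B(d1,42), D(d5,30), F(d5,24), E(d1,20), A(d1,17), C(d1,16)
B→slot 1; D→slot 5; F→slot 4; E skipped; A skipped; C skipped.
3 of 6 scheduled.

3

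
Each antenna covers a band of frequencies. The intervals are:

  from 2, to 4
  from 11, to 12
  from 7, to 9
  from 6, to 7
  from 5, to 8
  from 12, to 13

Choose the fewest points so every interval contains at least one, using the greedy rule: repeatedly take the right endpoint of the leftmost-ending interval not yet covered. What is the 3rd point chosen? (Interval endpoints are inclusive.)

12

Process intervals by earliest right end; each time one isn't hit yet, stab at its right endpoint.
By right end: [2,4]  [6,7]  [5,8]  [7,9]  [11,12]  [12,13]
[2,4] uncovered → point at 4; [6,7] uncovered → point at 7; [11,12] uncovered → point at 12.
Points: 4, 7, 12 (3 total).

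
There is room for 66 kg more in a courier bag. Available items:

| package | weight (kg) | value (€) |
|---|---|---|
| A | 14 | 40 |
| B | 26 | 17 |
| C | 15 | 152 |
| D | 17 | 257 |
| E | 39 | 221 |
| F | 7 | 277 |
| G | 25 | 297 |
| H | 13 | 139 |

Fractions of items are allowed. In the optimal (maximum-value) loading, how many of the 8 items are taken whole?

Ratios (sorted): F 39.57, D 15.12, G 11.88, H 10.69, C 10.13, E 5.67, A 2.86, B 0.65
take F (7 @ 277); take D (17 @ 257); take G (25 @ 297); take H (13 @ 139); take 4/15 of C → 40.53. Capacity used 66/66.
4 item(s) taken whole; one partial (take 4/15 of C).

4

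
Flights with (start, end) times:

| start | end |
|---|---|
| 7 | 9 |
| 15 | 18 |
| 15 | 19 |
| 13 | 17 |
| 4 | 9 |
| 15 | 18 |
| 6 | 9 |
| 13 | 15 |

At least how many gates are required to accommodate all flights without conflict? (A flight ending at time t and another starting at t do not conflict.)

Count concurrent intervals with a sweep; the peak is the room count.
starts: [4, 6, 7, 13, 13, 15, 15, 15]
ends:   [9, 9, 9, 15, 17, 18, 18, 19]
s4→1 s6→2 s7→3 e9→2 e9→1 e9→0 s13→1 s13→2 e15→1 s15→2 s15→3 s15→4  — peak 4.

4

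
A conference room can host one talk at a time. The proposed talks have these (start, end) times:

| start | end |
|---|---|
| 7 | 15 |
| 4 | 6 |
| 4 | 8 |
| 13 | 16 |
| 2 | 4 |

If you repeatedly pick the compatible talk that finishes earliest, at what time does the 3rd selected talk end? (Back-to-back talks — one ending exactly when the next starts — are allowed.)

15

Order by finish time; keep every interval that doesn't clash with the previous kept one.
Sorted by end: (2,4)  (4,6)  (4,8)  (7,15)  (13,16)
take (2,4); take (4,6); skip (4,8); take (7,15); skip (13,16).
Selected: (2,4) (4,6) (7,15)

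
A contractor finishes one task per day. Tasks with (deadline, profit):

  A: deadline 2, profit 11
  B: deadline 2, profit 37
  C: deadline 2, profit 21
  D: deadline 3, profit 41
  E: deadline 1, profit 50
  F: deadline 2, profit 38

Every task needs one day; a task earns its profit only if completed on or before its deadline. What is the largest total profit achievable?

129

Take jobs in profit order; each goes to the latest open slot no later than its deadline.
By profit: E(d1,50), D(d3,41), F(d2,38), B(d2,37), C(d2,21), A(d2,11)
E→slot 1; D→slot 3; F→slot 2; B skipped; C skipped; A skipped.
Profit = 50 + 38 + 41 = 129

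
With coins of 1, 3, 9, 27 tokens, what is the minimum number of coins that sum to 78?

Greedy: take as many of the largest coin as possible, then repeat with the remainder.
78 = 2×27 + 2×9 + 2×3
Total coins = 2 + 2 + 2 = 6

6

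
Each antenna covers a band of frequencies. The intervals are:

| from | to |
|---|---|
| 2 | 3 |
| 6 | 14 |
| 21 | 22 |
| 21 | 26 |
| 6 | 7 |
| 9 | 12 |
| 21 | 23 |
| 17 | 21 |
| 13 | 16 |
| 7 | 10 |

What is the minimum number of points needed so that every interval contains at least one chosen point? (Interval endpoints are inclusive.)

5

Process intervals by earliest right end; each time one isn't hit yet, stab at its right endpoint.
By right end: [2,3]  [6,7]  [7,10]  [9,12]  [6,14]  [13,16]  [17,21]  [21,22]  [21,23]  [21,26]
[2,3] uncovered → point at 3; [6,7] uncovered → point at 7; [9,12] uncovered → point at 12; [13,16] uncovered → point at 16; [17,21] uncovered → point at 21.
Points: 3, 7, 12, 16, 21 (5 total).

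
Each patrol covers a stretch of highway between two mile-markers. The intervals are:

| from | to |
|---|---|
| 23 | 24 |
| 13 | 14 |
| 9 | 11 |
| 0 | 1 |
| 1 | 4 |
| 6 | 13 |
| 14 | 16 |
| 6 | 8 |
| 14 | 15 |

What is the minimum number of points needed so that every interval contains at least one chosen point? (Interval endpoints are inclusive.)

5

Sorted: [0,1] [1,4] [6,8] [9,11] [6,13] [13,14] [14,15] [14,16] [23,24]
{[0,1],[1,4]} hit by 1; {[6,8]} hit by 8; {[9,11],[6,13]} hit by 11; {[13,14],[14,15],[14,16]} hit by 14; {[23,24]} hit by 24.
Points: 1, 8, 11, 14, 24 (5 total).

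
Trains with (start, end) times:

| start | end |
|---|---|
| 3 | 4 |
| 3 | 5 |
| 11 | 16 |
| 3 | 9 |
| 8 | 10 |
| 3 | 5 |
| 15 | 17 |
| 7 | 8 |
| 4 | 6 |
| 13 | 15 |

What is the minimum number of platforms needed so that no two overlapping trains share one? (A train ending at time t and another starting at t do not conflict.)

Count concurrent intervals with a sweep; the peak is the room count.
Events (time:±→running): 3:+→1 3:+→2 3:+→3 3:+→4 … peak 4.

4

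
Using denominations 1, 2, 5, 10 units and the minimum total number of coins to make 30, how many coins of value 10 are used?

3

Greedy: take as many of the largest coin as possible, then repeat with the remainder.
30 = 3×10
Count of 10: 3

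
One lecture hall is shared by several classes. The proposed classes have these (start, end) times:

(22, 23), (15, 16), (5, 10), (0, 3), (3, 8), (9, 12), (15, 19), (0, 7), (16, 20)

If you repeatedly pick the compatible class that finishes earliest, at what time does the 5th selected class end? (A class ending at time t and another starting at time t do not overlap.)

By end time: (0,3), (0,7), (3,8), (5,10), (9,12), (15,16), (15,19), (16,20), (22,23).
Pick (0,3); next start ≥ 3 → (3,8); next start ≥ 8 → (9,12); next start ≥ 12 → (15,16); next start ≥ 16 → (16,20); next start ≥ 20 → (22,23).
Selected: (0,3) (3,8) (9,12) (15,16) (16,20) (22,23)

20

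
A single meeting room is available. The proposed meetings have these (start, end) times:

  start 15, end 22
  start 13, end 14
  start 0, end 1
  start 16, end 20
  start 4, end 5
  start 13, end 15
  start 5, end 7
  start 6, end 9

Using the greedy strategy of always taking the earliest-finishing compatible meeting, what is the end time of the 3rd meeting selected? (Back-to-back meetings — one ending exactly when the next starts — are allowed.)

7

Order by finish time; keep every interval that doesn't clash with the previous kept one.
Sorted by end: (0,1)  (4,5)  (5,7)  (6,9)  (13,14)  (13,15)  (16,20)  (15,22)
take (0,1); take (4,5); take (5,7); take (13,14); skip (13,15); take (16,20); skip (15,22).
Selected: (0,1) (4,5) (5,7) (13,14) (16,20)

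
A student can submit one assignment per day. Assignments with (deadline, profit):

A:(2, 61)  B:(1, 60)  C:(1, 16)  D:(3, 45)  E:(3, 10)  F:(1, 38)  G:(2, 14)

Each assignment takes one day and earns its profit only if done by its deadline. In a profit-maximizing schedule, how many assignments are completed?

Profit order: A=61 B=60 D=45 F=38 C=16 G=14 E=10
Assign: A→slot 2, B→slot 1, D→slot 3, F skipped, C skipped, G skipped, E skipped.
Slots: [1:B] [2:A] [3:D]
3 of 7 scheduled.

3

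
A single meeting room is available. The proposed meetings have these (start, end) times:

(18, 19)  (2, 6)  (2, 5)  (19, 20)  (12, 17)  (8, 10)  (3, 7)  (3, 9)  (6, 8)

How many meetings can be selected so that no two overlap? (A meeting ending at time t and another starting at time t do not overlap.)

6

Order by finish time; keep every interval that doesn't clash with the previous kept one.
By end time: (2,5), (2,6), (3,7), (6,8), (3,9), (8,10), (12,17), (18,19), (19,20).
Pick (2,5); next start ≥ 5 → (6,8); next start ≥ 8 → (8,10); next start ≥ 10 → (12,17); next start ≥ 17 → (18,19); next start ≥ 19 → (19,20).
Selected 6 meetings.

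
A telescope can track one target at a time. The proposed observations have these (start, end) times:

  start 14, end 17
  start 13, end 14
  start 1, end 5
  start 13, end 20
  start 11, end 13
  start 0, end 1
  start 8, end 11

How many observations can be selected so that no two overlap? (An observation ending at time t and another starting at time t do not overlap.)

6

Sorted by end: (0,1)  (1,5)  (8,11)  (11,13)  (13,14)  (14,17)  (13,20)
take (0,1); take (1,5); take (8,11); take (11,13); take (13,14); take (14,17).
Selected 6 observations.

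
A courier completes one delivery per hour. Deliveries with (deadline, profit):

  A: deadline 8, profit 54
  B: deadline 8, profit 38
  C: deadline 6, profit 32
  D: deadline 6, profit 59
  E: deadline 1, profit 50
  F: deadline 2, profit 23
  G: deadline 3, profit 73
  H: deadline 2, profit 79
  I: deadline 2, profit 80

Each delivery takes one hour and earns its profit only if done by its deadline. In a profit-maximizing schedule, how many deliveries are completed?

Take jobs in profit order; each goes to the latest open slot no later than its deadline.
Profit order: I=80 H=79 G=73 D=59 A=54 E=50 B=38 C=32 F=23
Assign: I→slot 2, H→slot 1, G→slot 3, D→slot 6, A→slot 8, E skipped, B→slot 7, C→slot 5, F skipped.
Slots: [1:H] [2:I] [3:G] [5:C] [6:D] [7:B] [8:A]
7 of 9 scheduled.

7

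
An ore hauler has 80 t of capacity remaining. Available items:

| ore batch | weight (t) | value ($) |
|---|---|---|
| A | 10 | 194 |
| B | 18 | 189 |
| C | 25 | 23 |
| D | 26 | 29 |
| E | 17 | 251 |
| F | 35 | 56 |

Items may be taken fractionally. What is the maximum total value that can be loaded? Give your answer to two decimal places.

690.00

Greedy by value/weight ratio, highest first.
Ratios (sorted): A 19.40, E 14.76, B 10.50, F 1.60, D 1.12, C 0.92
take A (10 @ 194); take E (17 @ 251); take B (18 @ 189); take F (35 @ 56). Capacity used 80/80.
Total value = 690.00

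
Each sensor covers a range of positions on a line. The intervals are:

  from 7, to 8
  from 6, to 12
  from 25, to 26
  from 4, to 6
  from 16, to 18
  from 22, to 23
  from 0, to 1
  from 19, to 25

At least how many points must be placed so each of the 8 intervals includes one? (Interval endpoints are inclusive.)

6

Process intervals by earliest right end; each time one isn't hit yet, stab at its right endpoint.
By right end: [0,1]  [4,6]  [7,8]  [6,12]  [16,18]  [22,23]  [19,25]  [25,26]
[0,1] uncovered → point at 1; [4,6] uncovered → point at 6; [7,8] uncovered → point at 8; [16,18] uncovered → point at 18; [22,23] uncovered → point at 23; [25,26] uncovered → point at 26.
Points: 1, 6, 8, 18, 23, 26 (6 total).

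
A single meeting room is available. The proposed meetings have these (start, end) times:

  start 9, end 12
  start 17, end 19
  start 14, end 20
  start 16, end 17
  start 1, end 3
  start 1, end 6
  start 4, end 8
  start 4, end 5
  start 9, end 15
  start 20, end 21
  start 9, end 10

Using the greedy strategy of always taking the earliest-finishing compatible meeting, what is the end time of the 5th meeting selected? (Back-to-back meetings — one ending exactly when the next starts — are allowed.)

Sort by end time and greedily take each interval whose start is ≥ the last chosen end.
Sorted by end: (1,3)  (4,5)  (1,6)  (4,8)  (9,10)  (9,12)  (9,15)  (16,17)  (17,19)  (14,20)  (20,21)
take (1,3); take (4,5); take (9,10); take (16,17); take (17,19); take (20,21).
Selected: (1,3) (4,5) (9,10) (16,17) (17,19) (20,21)

19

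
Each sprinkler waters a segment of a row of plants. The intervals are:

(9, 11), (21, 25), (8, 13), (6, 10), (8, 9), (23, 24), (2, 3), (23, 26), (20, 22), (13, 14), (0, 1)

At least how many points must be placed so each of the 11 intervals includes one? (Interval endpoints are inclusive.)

Sort by right endpoint; whenever an interval is uncovered, place a point at its right end.
By right end: [0,1]  [2,3]  [8,9]  [6,10]  [9,11]  [8,13]  [13,14]  [20,22]  [23,24]  [21,25]  [23,26]
[0,1] uncovered → point at 1; [2,3] uncovered → point at 3; [8,9] uncovered → point at 9; [13,14] uncovered → point at 14; [20,22] uncovered → point at 22; [23,24] uncovered → point at 24.
Points: 1, 3, 9, 14, 22, 24 (6 total).

6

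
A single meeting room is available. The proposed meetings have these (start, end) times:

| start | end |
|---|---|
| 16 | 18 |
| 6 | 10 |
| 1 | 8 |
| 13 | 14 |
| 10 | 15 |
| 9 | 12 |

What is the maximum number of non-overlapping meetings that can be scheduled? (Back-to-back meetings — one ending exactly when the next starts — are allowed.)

Order by finish time; keep every interval that doesn't clash with the previous kept one.
By end time: (1,8), (6,10), (9,12), (13,14), (10,15), (16,18).
Pick (1,8); next start ≥ 8 → (9,12); next start ≥ 12 → (13,14); next start ≥ 14 → (16,18).
Selected 4 meetings.

4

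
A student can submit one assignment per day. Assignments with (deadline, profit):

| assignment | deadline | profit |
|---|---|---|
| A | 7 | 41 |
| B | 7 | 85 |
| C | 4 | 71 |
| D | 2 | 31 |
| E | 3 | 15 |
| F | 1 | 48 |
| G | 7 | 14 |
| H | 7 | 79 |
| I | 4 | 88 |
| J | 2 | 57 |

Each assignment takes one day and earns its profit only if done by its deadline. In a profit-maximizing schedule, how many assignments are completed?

By profit: I(d4,88), B(d7,85), H(d7,79), C(d4,71), J(d2,57), F(d1,48), A(d7,41), D(d2,31), E(d3,15), G(d7,14)
I→slot 4; B→slot 7; H→slot 6; C→slot 3; J→slot 2; F→slot 1; A→slot 5; D skipped; E skipped; G skipped.
7 of 10 scheduled.

7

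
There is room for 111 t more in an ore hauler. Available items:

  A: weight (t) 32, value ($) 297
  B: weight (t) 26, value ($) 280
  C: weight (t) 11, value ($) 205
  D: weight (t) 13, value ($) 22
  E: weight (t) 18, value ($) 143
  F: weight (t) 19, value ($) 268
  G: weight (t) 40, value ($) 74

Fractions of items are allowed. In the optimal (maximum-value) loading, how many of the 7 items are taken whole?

Ratios (sorted): C 18.64, F 14.11, B 10.77, A 9.28, E 7.94, G 1.85, D 1.69
take C (11 @ 205); take F (19 @ 268); take B (26 @ 280); take A (32 @ 297); take E (18 @ 143); take 5/40 of G → 9.25. Capacity used 111/111.
5 item(s) taken whole; one partial (take 5/40 of G).

5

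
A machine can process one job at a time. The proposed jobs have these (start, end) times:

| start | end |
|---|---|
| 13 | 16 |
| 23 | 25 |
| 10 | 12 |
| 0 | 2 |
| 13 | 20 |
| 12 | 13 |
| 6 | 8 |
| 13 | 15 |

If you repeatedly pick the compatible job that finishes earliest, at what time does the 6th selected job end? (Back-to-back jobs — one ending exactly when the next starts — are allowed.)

Order by finish time; keep every interval that doesn't clash with the previous kept one.
Sorted by end: (0,2)  (6,8)  (10,12)  (12,13)  (13,15)  (13,16)  (13,20)  (23,25)
take (0,2); take (6,8); take (10,12); take (12,13); take (13,15); take (23,25).
Selected: (0,2) (6,8) (10,12) (12,13) (13,15) (23,25)

25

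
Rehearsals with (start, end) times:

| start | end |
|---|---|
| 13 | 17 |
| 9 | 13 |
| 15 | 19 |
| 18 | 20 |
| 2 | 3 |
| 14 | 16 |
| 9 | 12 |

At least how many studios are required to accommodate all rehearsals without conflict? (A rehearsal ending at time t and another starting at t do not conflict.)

3

Count concurrent intervals with a sweep; the peak is the room count.
starts: [2, 9, 9, 13, 14, 15, 18]
ends:   [3, 12, 13, 16, 17, 19, 20]
s2→1 e3→0 s9→1 s9→2 e12→1 e13→0 s13→1 s14→2 s15→3  — peak 3.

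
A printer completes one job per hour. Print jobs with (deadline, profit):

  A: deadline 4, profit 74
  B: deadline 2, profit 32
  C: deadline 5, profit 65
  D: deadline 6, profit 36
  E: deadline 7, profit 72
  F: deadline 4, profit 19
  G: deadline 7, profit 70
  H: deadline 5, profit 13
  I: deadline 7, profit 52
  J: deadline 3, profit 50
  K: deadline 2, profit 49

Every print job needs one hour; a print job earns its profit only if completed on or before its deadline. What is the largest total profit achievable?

Profit order: A=74 E=72 G=70 C=65 I=52 J=50 K=49 D=36 B=32 F=19 H=13
Assign: A→slot 4, E→slot 7, G→slot 6, C→slot 5, I→slot 3, J→slot 2, K→slot 1, D skipped, B skipped, F skipped, H skipped.
Slots: [1:K] [2:J] [3:I] [4:A] [5:C] [6:G] [7:E]
Profit = 49 + 50 + 52 + 74 + 65 + 70 + 72 = 432

432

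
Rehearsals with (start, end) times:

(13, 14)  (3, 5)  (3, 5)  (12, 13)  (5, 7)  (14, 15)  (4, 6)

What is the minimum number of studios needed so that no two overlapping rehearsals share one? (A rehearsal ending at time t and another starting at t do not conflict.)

3

Count concurrent intervals with a sweep; the peak is the room count.
Events (time:±→running): 3:+→1 3:+→2 4:+→3 … peak 3.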